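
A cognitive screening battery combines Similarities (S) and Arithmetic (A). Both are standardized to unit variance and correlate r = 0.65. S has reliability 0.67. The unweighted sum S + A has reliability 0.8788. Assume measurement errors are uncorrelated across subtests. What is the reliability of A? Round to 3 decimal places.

0.930

Var(S+A) = 2 + 2·0.65 = 3.300.
True-score variance = ρ_S + ρ_A + 2·0.65, so 0.8788 = (0.67 + ρ_A + 1.30) / 3.300.
ρ_A = 0.8788·3.300 − 0.67 − 1.30 = 0.930.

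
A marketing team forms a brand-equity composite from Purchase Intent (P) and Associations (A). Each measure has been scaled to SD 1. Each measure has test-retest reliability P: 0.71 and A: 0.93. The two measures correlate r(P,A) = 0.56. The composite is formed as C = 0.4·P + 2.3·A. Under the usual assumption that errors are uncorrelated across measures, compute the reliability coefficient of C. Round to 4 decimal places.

0.9357

Var(C) = 0.4² + 2.3² + 2·[0.92·0.56] = 5.45 + 1.0304 = 6.4804.
With uncorrelated errors the cross-covariances are all true-score covariance, so they carry over unchanged; only the diagonal terms shrink to ρᵢσᵢ².
True-score variance = [0.4²·0.71 + 2.3²·0.93] + 1.0304 = 5.0333 + 1.0304 = 6.0637.
Reliability = 6.0637 / 6.4804 = 0.9357.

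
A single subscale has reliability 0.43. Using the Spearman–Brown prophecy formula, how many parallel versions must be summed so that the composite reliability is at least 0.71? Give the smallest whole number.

4

k ≥ ρ*(1−ρ₁)/(ρ₁(1−ρ*)) = 0.71·0.57 / (0.43·0.29) = 3.245.
Smallest integer k = 4.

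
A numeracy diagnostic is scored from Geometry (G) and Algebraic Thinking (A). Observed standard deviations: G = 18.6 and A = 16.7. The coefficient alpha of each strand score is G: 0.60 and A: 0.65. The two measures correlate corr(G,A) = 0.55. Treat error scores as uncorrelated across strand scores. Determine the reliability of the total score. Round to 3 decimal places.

0.756

Var(G+A) = 18.6² + 16.7² + 2·[18.6·16.7·0.55] = 624.85 + 341.682 = 966.532.
Under uncorrelated errors the observed covariances equal the true-score covariances, so only the own-variance terms attenuate.
True-score variance = [18.6²·0.60 + 16.7²·0.65] + 341.682 = 388.855 + 341.682 = 730.537.
Reliability = 730.537 / 966.532 = 0.756.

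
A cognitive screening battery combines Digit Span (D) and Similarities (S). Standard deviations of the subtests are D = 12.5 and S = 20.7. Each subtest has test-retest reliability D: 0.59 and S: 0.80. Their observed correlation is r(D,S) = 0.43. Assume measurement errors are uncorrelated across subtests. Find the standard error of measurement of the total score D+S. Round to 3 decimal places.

12.238

Var(total) = 584.74 + 222.525 = 807.265.
True-score variance = 434.979 + 222.525 = 657.505, so reliability = 0.8145.
Error variance = 807.265 − 657.505 = 149.76; SEM = √149.76 = 12.238.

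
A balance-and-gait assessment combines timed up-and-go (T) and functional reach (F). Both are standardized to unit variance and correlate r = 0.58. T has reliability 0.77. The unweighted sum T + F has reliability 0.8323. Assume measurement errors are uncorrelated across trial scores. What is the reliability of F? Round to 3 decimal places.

0.700

Var(T+F) = 2 + 2·0.58 = 3.160.
True-score variance = ρ_T + ρ_F + 2·0.58, so 0.8323 = (0.77 + ρ_F + 1.16) / 3.160.
ρ_F = 0.8323·3.160 − 0.77 − 1.16 = 0.700.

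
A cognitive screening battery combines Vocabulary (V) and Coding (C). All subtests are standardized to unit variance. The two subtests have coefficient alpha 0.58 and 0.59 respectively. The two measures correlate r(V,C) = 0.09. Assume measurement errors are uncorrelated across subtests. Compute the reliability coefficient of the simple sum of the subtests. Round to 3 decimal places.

Var(V+C) = 2 + 2·[0.09] = 2 + 0.18 = 2.18.
With uncorrelated errors the cross-covariances are all true-score covariance, so they carry over unchanged; only the diagonal terms shrink to ρᵢσᵢ².
True-score variance = [0.58 + 0.59] + 0.18 = 1.17 + 0.18 = 1.35.
Reliability = 1.35 / 2.18 = 0.619.

0.619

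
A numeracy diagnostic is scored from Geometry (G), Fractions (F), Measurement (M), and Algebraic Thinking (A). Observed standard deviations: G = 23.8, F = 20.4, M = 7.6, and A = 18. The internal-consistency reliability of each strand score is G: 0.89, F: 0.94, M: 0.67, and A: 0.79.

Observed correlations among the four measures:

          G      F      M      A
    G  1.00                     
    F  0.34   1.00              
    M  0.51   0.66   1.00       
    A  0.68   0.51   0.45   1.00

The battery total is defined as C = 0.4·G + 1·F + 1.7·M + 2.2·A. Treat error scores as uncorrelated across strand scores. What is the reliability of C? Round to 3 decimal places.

0.910

Var(C) = 0.4²·23.8² + 20.4² + 1.7²·7.6² + 2.2²·18² + 2·[0.4·23.8·20.4·0.34 + 0.68·23.8·7.6·0.51 + 0.88·23.8·18·0.68 + 1.7·20.4·7.6·0.66 + 2.2·20.4·18·0.51 + 3.74·7.6·18·0.45] = 2241.88 + 2402.6 = 4644.48.
Because errors are independent across components, Cov(Tᵢ,Tⱼ) = Cov(Xᵢ,Xⱼ); the off-diagonal part of the true-score variance is the same as above.
True-score variance = [0.4²·23.8²·0.89 + 20.4²·0.94 + 1.7²·7.6²·0.67 + 2.2²·18²·0.79] + 2402.6 = 1822.54 + 2402.6 = 4225.14.
Reliability = 4225.14 / 4644.48 = 0.910.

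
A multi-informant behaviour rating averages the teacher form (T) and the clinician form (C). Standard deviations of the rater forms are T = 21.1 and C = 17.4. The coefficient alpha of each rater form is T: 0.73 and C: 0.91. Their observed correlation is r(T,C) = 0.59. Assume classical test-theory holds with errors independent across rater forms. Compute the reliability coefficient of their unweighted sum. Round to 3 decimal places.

0.875

Var(T+C) = 21.1² + 17.4² + 2·[21.1·17.4·0.59] = 747.97 + 433.225 = 1181.2.
With uncorrelated errors the cross-covariances are all true-score covariance, so they carry over unchanged; only the diagonal terms shrink to ρᵢσᵢ².
True-score variance = [21.1²·0.73 + 17.4²·0.91] + 433.225 = 600.515 + 433.225 = 1033.74.
Reliability = 1033.74 / 1181.2 = 0.875.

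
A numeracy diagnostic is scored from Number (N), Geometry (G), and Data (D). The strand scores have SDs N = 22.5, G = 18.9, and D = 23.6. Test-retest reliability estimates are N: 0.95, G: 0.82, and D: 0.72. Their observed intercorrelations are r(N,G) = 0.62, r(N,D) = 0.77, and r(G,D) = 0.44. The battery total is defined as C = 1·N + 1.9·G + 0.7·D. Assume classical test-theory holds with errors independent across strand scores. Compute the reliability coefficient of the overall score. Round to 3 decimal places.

0.920

Var(C) = 22.5² + 1.9²·18.9² + 0.7²·23.6² + 2·[1.9·22.5·18.9·0.62 + 0.7·22.5·23.6·0.77 + 1.33·18.9·23.6·0.44] = 2068.69 + 2096.35 = 4165.04.
Under uncorrelated errors the observed covariances equal the true-score covariances, so only the own-variance terms attenuate.
True-score variance = [22.5²·0.95 + 1.9²·18.9²·0.82 + 0.7²·23.6²·0.72] + 2096.35 = 1734.85 + 2096.35 = 3831.2.
Reliability = 3831.2 / 4165.04 = 0.920.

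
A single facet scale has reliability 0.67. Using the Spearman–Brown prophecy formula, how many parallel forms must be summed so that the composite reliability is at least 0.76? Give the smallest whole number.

2

k ≥ ρ*(1−ρ₁)/(ρ₁(1−ρ*)) = 0.76·0.33 / (0.67·0.24) = 1.560.
Smallest integer k = 2.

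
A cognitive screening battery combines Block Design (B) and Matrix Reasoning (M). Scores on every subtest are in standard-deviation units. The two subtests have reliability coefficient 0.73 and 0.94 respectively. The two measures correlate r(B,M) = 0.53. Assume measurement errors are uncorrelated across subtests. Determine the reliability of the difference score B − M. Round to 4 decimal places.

Var(B−M) = 1 + 1 − 2·0.53 = 2 − 1.06 = 0.94.
Because errors are independent across components, Cov(Tᵢ,Tⱼ) = Cov(Xᵢ,Xⱼ); the off-diagonal part of the true-score variance is the same as above.
True-score variance = [0.73 + 0.94] − 1.06 = 1.67 − 1.06 = 0.61.
Reliability = 0.61 / 0.94 = 0.6489.

0.6489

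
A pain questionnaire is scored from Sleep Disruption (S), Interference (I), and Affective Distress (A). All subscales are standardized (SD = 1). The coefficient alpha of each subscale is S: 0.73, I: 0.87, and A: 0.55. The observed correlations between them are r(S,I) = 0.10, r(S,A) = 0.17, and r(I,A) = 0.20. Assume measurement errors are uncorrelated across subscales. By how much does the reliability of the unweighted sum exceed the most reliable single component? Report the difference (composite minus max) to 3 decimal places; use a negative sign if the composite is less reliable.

-0.086

Var(sum) = 3 + 0.94 = 3.94; true-score variance = 2.15 + 0.94 = 3.09; composite reliability = 0.7843.
Max component reliability = 0.8700.
Difference = 0.7843 − 0.8700 = -0.086.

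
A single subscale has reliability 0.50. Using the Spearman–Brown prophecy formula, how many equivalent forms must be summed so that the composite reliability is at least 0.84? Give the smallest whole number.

6

k ≥ ρ*(1−ρ₁)/(ρ₁(1−ρ*)) = 0.84·0.50 / (0.50·0.16) = 5.250.
Smallest integer k = 6.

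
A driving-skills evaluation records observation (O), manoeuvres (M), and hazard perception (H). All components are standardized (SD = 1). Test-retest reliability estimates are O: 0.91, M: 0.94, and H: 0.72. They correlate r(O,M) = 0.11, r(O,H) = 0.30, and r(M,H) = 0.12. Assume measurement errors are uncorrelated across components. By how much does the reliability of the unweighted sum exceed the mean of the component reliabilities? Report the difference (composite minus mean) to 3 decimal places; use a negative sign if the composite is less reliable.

Var(sum) = 3 + 1.06 = 4.06; true-score variance = 2.57 + 1.06 = 3.63; composite reliability = 0.8941.
Mean component reliability = 0.8567.
Difference = 0.8941 − 0.8567 = 0.037.

0.037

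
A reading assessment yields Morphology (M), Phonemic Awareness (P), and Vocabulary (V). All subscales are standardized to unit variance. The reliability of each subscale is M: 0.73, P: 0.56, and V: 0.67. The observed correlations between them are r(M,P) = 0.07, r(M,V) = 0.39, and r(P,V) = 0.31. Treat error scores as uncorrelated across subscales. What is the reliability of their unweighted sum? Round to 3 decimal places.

Var(M+P+V) = 3 + 2·[0.07 + 0.39 + 0.31] = 3 + 1.54 = 4.54.
Because errors are independent across components, Cov(Tᵢ,Tⱼ) = Cov(Xᵢ,Xⱼ); the off-diagonal part of the true-score variance is the same as above.
True-score variance = [0.73 + 0.56 + 0.67] + 1.54 = 1.96 + 1.54 = 3.5.
Reliability = 3.5 / 4.54 = 0.771.

0.771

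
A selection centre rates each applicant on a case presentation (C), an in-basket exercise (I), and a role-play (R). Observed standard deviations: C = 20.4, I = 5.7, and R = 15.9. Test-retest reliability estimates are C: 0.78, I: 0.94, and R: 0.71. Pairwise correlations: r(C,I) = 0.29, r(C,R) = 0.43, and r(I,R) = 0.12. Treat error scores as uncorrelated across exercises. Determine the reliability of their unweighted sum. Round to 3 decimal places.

Var(C+I+R) = 20.4² + 5.7² + 15.9² + 2·[20.4·5.7·0.29 + 20.4·15.9·0.43 + 5.7·15.9·0.12] = 701.46 + 368.143 = 1069.6.
Because errors are independent across components, Cov(Tᵢ,Tⱼ) = Cov(Xᵢ,Xⱼ); the off-diagonal part of the true-score variance is the same as above.
True-score variance = [20.4²·0.78 + 5.7²·0.94 + 15.9²·0.71] + 368.143 = 534.64 + 368.143 = 902.784.
Reliability = 902.784 / 1069.6 = 0.844.

0.844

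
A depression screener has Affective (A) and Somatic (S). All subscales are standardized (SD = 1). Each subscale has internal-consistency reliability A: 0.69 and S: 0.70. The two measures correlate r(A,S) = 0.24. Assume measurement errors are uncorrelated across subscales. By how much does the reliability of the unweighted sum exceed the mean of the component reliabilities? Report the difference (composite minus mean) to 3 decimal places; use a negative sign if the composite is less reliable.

0.059

Var(sum) = 2 + 0.48 = 2.48; true-score variance = 1.39 + 0.48 = 1.87; composite reliability = 0.7540.
Mean component reliability = 0.6950.
Difference = 0.7540 − 0.6950 = 0.059.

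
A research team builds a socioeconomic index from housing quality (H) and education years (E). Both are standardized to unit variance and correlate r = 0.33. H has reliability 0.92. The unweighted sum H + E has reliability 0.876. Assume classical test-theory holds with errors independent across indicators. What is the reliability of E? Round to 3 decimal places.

0.750

Var(H+E) = 2 + 2·0.33 = 2.660.
True-score variance = ρ_H + ρ_E + 2·0.33, so 0.876 = (0.92 + ρ_E + 0.66) / 2.660.
ρ_E = 0.876·2.660 − 0.92 − 0.66 = 0.750.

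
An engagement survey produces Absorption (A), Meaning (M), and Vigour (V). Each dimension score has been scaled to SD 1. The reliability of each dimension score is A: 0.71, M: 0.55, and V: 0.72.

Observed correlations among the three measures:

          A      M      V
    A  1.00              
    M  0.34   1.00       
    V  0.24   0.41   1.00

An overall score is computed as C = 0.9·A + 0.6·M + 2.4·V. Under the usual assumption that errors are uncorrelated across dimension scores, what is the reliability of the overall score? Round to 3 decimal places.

Var(C) = 0.9² + 0.6² + 2.4² + 2·[0.54·0.34 + 2.16·0.24 + 1.44·0.41] = 6.93 + 2.5848 = 9.5148.
With uncorrelated errors the cross-covariances are all true-score covariance, so they carry over unchanged; only the diagonal terms shrink to ρᵢσᵢ².
True-score variance = [0.9²·0.71 + 0.6²·0.55 + 2.4²·0.72] + 2.5848 = 4.9203 + 2.5848 = 7.5051.
Reliability = 7.5051 / 9.5148 = 0.789.

0.789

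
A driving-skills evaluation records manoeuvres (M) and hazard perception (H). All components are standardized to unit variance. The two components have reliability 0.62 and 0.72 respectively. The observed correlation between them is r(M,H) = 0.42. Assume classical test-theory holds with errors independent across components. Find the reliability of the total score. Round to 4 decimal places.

0.7676

Var(M+H) = 2 + 2·[0.42] = 2 + 0.84 = 2.84.
Under uncorrelated errors the observed covariances equal the true-score covariances, so only the own-variance terms attenuate.
True-score variance = [0.62 + 0.72] + 0.84 = 1.34 + 0.84 = 2.18.
Reliability = 2.18 / 2.84 = 0.7676.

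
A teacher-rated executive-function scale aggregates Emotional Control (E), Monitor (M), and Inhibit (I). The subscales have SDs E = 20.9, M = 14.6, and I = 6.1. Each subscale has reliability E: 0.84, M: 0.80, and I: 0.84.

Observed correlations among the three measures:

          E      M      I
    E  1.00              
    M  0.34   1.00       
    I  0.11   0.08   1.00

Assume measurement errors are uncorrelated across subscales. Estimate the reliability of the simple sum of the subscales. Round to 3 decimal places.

Var(E+M+I) = 20.9² + 14.6² + 6.1² + 2·[20.9·14.6·0.34 + 20.9·6.1·0.11 + 14.6·6.1·0.08] = 687.18 + 249.793 = 936.973.
Under uncorrelated errors the observed covariances equal the true-score covariances, so only the own-variance terms attenuate.
True-score variance = [20.9²·0.84 + 14.6²·0.80 + 6.1²·0.84] + 249.793 = 568.705 + 249.793 = 818.497.
Reliability = 818.497 / 936.973 = 0.874.

0.874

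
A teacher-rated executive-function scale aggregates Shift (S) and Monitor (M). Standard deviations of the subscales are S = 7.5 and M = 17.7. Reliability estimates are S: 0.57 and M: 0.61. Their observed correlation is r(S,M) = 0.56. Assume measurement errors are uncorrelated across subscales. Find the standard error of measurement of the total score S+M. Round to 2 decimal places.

12.10

Var(total) = 369.54 + 148.68 = 518.22.
True-score variance = 223.169 + 148.68 = 371.849, so reliability = 0.7176.
Error variance = 518.22 − 371.849 = 146.371; SEM = √146.371 = 12.10.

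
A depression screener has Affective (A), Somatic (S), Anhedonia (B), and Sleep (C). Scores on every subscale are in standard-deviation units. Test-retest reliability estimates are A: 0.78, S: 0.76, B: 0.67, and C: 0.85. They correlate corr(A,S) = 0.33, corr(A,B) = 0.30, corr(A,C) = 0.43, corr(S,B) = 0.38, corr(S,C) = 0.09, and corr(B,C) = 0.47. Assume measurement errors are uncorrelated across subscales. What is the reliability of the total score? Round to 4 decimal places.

0.8825

Var(A+S+B+C) = 4 + 2·[0.33 + 0.30 + 0.43 + 0.38 + 0.09 + 0.47] = 4 + 4 = 8.
Because errors are independent across components, Cov(Tᵢ,Tⱼ) = Cov(Xᵢ,Xⱼ); the off-diagonal part of the true-score variance is the same as above.
True-score variance = [0.78 + 0.76 + 0.67 + 0.85] + 4 = 3.06 + 4 = 7.06.
Reliability = 7.06 / 8 = 0.8825.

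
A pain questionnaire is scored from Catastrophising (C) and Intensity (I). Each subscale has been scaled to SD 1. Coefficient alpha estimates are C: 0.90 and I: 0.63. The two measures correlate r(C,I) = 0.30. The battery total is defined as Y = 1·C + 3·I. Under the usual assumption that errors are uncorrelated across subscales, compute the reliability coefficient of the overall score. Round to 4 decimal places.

0.7093

Var(Y) = 1 + 3² + 2·[3·0.30] = 10 + 1.8 = 11.8.
With uncorrelated errors the cross-covariances are all true-score covariance, so they carry over unchanged; only the diagonal terms shrink to ρᵢσᵢ².
True-score variance = [0.90 + 3²·0.63] + 1.8 = 6.57 + 1.8 = 8.37.
Reliability = 8.37 / 11.8 = 0.7093.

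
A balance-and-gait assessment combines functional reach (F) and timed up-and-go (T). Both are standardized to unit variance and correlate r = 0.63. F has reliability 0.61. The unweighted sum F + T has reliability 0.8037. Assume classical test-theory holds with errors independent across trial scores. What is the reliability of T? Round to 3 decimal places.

Var(F+T) = 2 + 2·0.63 = 3.260.
True-score variance = ρ_F + ρ_T + 2·0.63, so 0.8037 = (0.61 + ρ_T + 1.26) / 3.260.
ρ_T = 0.8037·3.260 − 0.61 − 1.26 = 0.750.

0.750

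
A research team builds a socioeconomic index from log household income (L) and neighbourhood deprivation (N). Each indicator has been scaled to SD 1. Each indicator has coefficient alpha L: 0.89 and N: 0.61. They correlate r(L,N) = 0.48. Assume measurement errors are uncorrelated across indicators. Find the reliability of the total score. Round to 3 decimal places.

0.831

Var(L+N) = 2 + 2·[0.48] = 2 + 0.96 = 2.96.
Because errors are independent across components, Cov(Tᵢ,Tⱼ) = Cov(Xᵢ,Xⱼ); the off-diagonal part of the true-score variance is the same as above.
True-score variance = [0.89 + 0.61] + 0.96 = 1.5 + 0.96 = 2.46.
Reliability = 2.46 / 2.96 = 0.831.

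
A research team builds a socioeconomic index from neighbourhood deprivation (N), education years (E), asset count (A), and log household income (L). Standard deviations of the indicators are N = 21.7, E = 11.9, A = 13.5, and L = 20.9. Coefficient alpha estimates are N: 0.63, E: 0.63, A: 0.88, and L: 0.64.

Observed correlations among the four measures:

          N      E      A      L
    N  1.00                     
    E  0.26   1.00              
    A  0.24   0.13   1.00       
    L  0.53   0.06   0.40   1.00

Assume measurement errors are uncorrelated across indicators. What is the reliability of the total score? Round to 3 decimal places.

Var(N+E+A+L) = 21.7² + 11.9² + 13.5² + 20.9² + 2·[21.7·11.9·0.26 + 21.7·13.5·0.24 + 21.7·20.9·0.53 + 11.9·13.5·0.13 + 11.9·20.9·0.06 + 13.5·20.9·0.40] = 1231.56 + 1052.97 = 2284.53.
Because errors are independent across components, Cov(Tᵢ,Tⱼ) = Cov(Xᵢ,Xⱼ); the off-diagonal part of the true-score variance is the same as above.
True-score variance = [21.7²·0.63 + 11.9²·0.63 + 13.5²·0.88 + 20.9²·0.64] + 1052.97 = 825.813 + 1052.97 = 1878.79.
Reliability = 1878.79 / 2284.53 = 0.822.

0.822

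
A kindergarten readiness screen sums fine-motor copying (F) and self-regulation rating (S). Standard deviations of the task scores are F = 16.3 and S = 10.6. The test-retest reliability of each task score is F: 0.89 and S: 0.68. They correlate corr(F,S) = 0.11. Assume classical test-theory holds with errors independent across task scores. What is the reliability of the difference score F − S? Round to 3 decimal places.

0.808

Var(F−S) = 16.3² + 10.6² − 2·16.3·10.6·0.11 = 378.05 − 38.0116 = 340.038.
Under uncorrelated errors the observed covariances equal the true-score covariances, so only the own-variance terms attenuate.
True-score variance = [16.3²·0.89 + 10.6²·0.68] − 38.0116 = 312.869 − 38.0116 = 274.857.
Reliability = 274.857 / 340.038 = 0.808.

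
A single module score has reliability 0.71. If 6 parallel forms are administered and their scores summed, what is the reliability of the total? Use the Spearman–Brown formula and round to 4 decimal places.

ρ_k = kρ / (1 + (k−1)ρ) = 6·0.71 / (1 + 5·0.71) = 4.260 / 4.550 = 0.9363.

0.9363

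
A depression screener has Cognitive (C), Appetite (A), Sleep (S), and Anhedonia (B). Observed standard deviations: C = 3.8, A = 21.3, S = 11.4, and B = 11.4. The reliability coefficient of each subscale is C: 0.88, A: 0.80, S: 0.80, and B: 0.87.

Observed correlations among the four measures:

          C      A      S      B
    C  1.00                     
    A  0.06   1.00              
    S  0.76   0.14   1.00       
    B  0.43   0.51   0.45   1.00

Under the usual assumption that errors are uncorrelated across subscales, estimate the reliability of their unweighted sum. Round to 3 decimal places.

0.894

Var(C+A+S+B) = 3.8² + 21.3² + 11.4² + 11.4² + 2·[3.8·21.3·0.06 + 3.8·11.4·0.76 + 3.8·11.4·0.43 + 21.3·11.4·0.14 + 21.3·11.4·0.51 + 11.4·11.4·0.45] = 728.05 + 545.444 = 1273.49.
Under uncorrelated errors the observed covariances equal the true-score covariances, so only the own-variance terms attenuate.
True-score variance = [3.8²·0.88 + 21.3²·0.80 + 11.4²·0.80 + 11.4²·0.87] + 545.444 = 592.692 + 545.444 = 1138.14.
Reliability = 1138.14 / 1273.49 = 0.894.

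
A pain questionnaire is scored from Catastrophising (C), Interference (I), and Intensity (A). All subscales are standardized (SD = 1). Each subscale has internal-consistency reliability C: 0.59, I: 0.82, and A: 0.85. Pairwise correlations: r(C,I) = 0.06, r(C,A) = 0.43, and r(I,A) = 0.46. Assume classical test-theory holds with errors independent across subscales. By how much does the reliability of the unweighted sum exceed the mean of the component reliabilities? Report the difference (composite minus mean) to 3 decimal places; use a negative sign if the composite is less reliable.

0.096

Var(sum) = 3 + 1.9 = 4.9; true-score variance = 2.26 + 1.9 = 4.16; composite reliability = 0.8490.
Mean component reliability = 0.7533.
Difference = 0.8490 − 0.7533 = 0.096.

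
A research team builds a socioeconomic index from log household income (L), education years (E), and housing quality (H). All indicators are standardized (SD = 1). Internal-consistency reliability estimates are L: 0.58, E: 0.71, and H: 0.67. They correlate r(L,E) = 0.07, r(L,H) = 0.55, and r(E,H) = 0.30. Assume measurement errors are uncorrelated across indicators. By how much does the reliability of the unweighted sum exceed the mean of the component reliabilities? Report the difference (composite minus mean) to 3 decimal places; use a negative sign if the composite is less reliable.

0.132

Var(sum) = 3 + 1.84 = 4.84; true-score variance = 1.96 + 1.84 = 3.8; composite reliability = 0.7851.
Mean component reliability = 0.6533.
Difference = 0.7851 − 0.6533 = 0.132.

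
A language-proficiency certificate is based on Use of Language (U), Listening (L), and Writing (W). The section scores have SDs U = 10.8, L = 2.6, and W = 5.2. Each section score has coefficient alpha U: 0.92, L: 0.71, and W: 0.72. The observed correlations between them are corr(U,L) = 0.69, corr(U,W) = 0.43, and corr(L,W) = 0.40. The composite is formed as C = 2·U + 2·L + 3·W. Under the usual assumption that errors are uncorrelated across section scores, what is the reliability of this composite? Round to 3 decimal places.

0.909

Var(C) = 2²·10.8² + 2²·2.6² + 3²·5.2² + 2·[4·10.8·2.6·0.69 + 6·10.8·5.2·0.43 + 6·2.6·5.2·0.40] = 736.96 + 509.683 = 1246.64.
Under uncorrelated errors the observed covariances equal the true-score covariances, so only the own-variance terms attenuate.
True-score variance = [2²·10.8²·0.92 + 2²·2.6²·0.71 + 3²·5.2²·0.72] + 509.683 = 623.653 + 509.683 = 1133.34.
Reliability = 1133.34 / 1246.64 = 0.909.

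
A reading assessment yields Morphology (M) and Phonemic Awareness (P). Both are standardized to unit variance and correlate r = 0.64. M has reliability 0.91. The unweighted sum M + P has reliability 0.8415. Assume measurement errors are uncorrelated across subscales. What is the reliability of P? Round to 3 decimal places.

Var(M+P) = 2 + 2·0.64 = 3.280.
True-score variance = ρ_M + ρ_P + 2·0.64, so 0.8415 = (0.91 + ρ_P + 1.28) / 3.280.
ρ_P = 0.8415·3.280 − 0.91 − 1.28 = 0.570.

0.570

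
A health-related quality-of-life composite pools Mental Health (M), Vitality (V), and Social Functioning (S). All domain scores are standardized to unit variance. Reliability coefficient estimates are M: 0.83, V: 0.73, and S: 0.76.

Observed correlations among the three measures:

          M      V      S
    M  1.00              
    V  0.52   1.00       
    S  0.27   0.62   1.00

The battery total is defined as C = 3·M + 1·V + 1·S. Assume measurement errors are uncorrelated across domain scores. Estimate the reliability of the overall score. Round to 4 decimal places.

0.8799

Var(C) = 3² + 1 + 1 + 2·[3·0.52 + 3·0.27 + 0.62] = 11 + 5.98 = 16.98.
Under uncorrelated errors the observed covariances equal the true-score covariances, so only the own-variance terms attenuate.
True-score variance = [3²·0.83 + 0.73 + 0.76] + 5.98 = 8.96 + 5.98 = 14.94.
Reliability = 14.94 / 16.98 = 0.8799.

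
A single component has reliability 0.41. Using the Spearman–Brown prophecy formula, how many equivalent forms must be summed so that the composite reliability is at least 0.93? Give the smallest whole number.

k ≥ ρ*(1−ρ₁)/(ρ₁(1−ρ*)) = 0.93·0.59 / (0.41·0.07) = 19.118.
Smallest integer k = 20.

20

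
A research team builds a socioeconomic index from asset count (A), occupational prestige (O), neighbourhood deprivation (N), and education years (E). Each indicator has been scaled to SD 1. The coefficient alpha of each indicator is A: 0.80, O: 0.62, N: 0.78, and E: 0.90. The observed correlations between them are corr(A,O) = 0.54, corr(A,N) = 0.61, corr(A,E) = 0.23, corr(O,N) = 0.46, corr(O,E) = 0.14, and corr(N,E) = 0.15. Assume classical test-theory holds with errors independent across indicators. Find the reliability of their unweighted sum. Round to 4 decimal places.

Var(A+O+N+E) = 4 + 2·[0.54 + 0.61 + 0.23 + 0.46 + 0.14 + 0.15] = 4 + 4.26 = 8.26.
With uncorrelated errors the cross-covariances are all true-score covariance, so they carry over unchanged; only the diagonal terms shrink to ρᵢσᵢ².
True-score variance = [0.80 + 0.62 + 0.78 + 0.90] + 4.26 = 3.1 + 4.26 = 7.36.
Reliability = 7.36 / 8.26 = 0.8910.

0.8910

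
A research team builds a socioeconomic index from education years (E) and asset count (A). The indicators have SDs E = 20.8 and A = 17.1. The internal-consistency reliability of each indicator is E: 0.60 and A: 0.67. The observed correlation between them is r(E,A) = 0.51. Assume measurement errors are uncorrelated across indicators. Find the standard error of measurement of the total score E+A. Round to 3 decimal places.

Var(total) = 725.05 + 362.794 = 1087.84.
True-score variance = 455.499 + 362.794 = 818.292, so reliability = 0.7522.
Error variance = 1087.84 − 818.292 = 269.551; SEM = √269.551 = 16.418.

16.418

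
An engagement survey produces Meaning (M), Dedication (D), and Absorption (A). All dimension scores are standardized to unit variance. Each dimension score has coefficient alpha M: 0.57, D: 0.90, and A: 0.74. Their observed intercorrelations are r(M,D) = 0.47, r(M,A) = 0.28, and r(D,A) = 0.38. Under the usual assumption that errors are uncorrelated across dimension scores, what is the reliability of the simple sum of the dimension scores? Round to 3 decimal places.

Var(M+D+A) = 3 + 2·[0.47 + 0.28 + 0.38] = 3 + 2.26 = 5.26.
Under uncorrelated errors the observed covariances equal the true-score covariances, so only the own-variance terms attenuate.
True-score variance = [0.57 + 0.90 + 0.74] + 2.26 = 2.21 + 2.26 = 4.47.
Reliability = 4.47 / 5.26 = 0.850.

0.850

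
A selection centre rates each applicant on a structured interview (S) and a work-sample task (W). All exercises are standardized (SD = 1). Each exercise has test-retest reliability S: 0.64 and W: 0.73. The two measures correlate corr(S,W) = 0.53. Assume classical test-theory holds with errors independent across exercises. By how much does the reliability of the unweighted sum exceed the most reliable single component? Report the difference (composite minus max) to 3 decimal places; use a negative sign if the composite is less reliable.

Var(sum) = 2 + 1.06 = 3.06; true-score variance = 1.37 + 1.06 = 2.43; composite reliability = 0.7941.
Max component reliability = 0.7300.
Difference = 0.7941 − 0.7300 = 0.064.

0.064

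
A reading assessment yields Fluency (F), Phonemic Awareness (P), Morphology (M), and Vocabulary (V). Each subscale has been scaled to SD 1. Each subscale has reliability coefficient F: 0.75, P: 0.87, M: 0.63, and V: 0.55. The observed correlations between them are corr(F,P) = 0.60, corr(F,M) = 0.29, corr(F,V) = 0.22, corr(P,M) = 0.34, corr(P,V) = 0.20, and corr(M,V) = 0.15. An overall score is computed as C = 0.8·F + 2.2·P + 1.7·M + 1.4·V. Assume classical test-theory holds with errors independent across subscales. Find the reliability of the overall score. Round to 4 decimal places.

0.8495

Var(C) = 0.8² + 2.2² + 1.7² + 1.4² + 2·[1.76·0.60 + 1.36·0.29 + 1.12·0.22 + 3.74·0.34 + 3.08·0.20 + 2.38·0.15] = 10.33 + 7.8828 = 18.2128.
Because errors are independent across components, Cov(Tᵢ,Tⱼ) = Cov(Xᵢ,Xⱼ); the off-diagonal part of the true-score variance is the same as above.
True-score variance = [0.8²·0.75 + 2.2²·0.87 + 1.7²·0.63 + 1.4²·0.55] + 7.8828 = 7.5895 + 7.8828 = 15.4723.
Reliability = 15.4723 / 18.2128 = 0.8495.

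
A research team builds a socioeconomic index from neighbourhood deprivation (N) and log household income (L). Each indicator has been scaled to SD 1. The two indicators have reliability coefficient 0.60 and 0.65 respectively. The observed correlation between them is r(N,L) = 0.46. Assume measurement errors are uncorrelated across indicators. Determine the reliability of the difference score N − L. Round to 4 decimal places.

Var(N−L) = 1 + 1 − 2·0.46 = 2 − 0.92 = 1.08.
With uncorrelated errors the cross-covariances are all true-score covariance, so they carry over unchanged; only the diagonal terms shrink to ρᵢσᵢ².
True-score variance = [0.60 + 0.65] − 0.92 = 1.25 − 0.92 = 0.33.
Reliability = 0.33 / 1.08 = 0.3056.

0.3056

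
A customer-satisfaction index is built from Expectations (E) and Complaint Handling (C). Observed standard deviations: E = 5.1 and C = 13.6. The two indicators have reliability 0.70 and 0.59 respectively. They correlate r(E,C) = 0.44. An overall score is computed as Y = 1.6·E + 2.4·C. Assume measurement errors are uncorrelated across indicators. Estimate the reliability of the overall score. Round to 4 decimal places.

Var(Y) = 1.6²·5.1² + 2.4²·13.6² + 2·[3.84·5.1·13.6·0.44] = 1131.96 + 234.381 = 1366.34.
Because errors are independent across components, Cov(Tᵢ,Tⱼ) = Cov(Xᵢ,Xⱼ); the off-diagonal part of the true-score variance is the same as above.
True-score variance = [1.6²·5.1²·0.70 + 2.4²·13.6²·0.59] + 234.381 = 675.178 + 234.381 = 909.559.
Reliability = 909.559 / 1366.34 = 0.6657.

0.6657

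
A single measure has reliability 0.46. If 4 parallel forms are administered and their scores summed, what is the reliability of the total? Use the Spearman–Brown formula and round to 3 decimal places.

0.773

ρ_k = kρ / (1 + (k−1)ρ) = 4·0.46 / (1 + 3·0.46) = 1.840 / 2.380 = 0.773.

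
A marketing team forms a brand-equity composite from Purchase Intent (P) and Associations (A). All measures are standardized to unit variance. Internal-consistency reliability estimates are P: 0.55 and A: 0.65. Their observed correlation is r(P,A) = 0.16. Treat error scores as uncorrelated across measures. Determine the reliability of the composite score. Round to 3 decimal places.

Var(P+A) = 2 + 2·[0.16] = 2 + 0.32 = 2.32.
Under uncorrelated errors the observed covariances equal the true-score covariances, so only the own-variance terms attenuate.
True-score variance = [0.55 + 0.65] + 0.32 = 1.2 + 0.32 = 1.52.
Reliability = 1.52 / 2.32 = 0.655.

0.655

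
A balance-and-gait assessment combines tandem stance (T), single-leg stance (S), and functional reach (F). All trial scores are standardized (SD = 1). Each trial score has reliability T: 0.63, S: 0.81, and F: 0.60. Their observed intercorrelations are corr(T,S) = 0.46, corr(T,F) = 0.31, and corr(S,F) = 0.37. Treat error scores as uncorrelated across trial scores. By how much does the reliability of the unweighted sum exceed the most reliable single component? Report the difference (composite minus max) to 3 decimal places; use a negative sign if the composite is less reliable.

Var(sum) = 3 + 2.28 = 5.28; true-score variance = 2.04 + 2.28 = 4.32; composite reliability = 0.8182.
Max component reliability = 0.8100.
Difference = 0.8182 − 0.8100 = 0.008.

0.008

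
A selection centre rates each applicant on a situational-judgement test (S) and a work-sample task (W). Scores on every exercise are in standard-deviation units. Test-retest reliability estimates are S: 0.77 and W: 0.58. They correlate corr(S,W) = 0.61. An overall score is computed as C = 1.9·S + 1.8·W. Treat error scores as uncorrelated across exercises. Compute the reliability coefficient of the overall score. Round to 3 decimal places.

Var(C) = 1.9² + 1.8² + 2·[3.42·0.61] = 6.85 + 4.1724 = 11.0224.
With uncorrelated errors the cross-covariances are all true-score covariance, so they carry over unchanged; only the diagonal terms shrink to ρᵢσᵢ².
True-score variance = [1.9²·0.77 + 1.8²·0.58] + 4.1724 = 4.6589 + 4.1724 = 8.8313.
Reliability = 8.8313 / 11.0224 = 0.801.

0.801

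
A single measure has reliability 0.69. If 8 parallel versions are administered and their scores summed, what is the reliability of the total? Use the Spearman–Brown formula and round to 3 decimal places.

ρ_k = kρ / (1 + (k−1)ρ) = 8·0.69 / (1 + 7·0.69) = 5.520 / 5.830 = 0.947.

0.947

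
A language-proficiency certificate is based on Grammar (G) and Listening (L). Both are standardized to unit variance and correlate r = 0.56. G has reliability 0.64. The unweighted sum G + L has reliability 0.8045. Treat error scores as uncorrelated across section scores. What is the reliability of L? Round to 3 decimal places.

Var(G+L) = 2 + 2·0.56 = 3.120.
True-score variance = ρ_G + ρ_L + 2·0.56, so 0.8045 = (0.64 + ρ_L + 1.12) / 3.120.
ρ_L = 0.8045·3.120 − 0.64 − 1.12 = 0.750.

0.750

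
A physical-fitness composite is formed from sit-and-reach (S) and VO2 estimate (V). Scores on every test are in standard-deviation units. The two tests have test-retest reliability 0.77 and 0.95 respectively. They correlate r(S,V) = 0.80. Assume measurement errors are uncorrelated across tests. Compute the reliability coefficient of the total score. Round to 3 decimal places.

0.922

Var(S+V) = 2 + 2·[0.80] = 2 + 1.6 = 3.6.
With uncorrelated errors the cross-covariances are all true-score covariance, so they carry over unchanged; only the diagonal terms shrink to ρᵢσᵢ².
True-score variance = [0.77 + 0.95] + 1.6 = 1.72 + 1.6 = 3.32.
Reliability = 3.32 / 3.6 = 0.922.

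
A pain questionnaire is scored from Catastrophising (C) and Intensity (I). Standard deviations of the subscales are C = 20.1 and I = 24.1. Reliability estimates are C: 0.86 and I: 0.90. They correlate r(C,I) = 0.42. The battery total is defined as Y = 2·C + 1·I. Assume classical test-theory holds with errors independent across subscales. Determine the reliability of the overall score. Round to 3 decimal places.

0.906

Var(Y) = 2²·20.1² + 24.1² + 2·[2·20.1·24.1·0.42] = 2196.85 + 813.809 = 3010.66.
Because errors are independent across components, Cov(Tᵢ,Tⱼ) = Cov(Xᵢ,Xⱼ); the off-diagonal part of the true-score variance is the same as above.
True-score variance = [2²·20.1²·0.86 + 24.1²·0.90] + 813.809 = 1912.52 + 813.809 = 2726.33.
Reliability = 2726.33 / 3010.66 = 0.906.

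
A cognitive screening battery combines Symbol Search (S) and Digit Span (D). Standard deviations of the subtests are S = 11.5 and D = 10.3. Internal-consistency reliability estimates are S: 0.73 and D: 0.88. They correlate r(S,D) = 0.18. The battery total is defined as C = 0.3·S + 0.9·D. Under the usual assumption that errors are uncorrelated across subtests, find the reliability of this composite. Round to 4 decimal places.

0.8763

Var(C) = 0.3²·11.5² + 0.9²·10.3² + 2·[0.27·11.5·10.3·0.18] = 97.8354 + 11.5133 = 109.349.
Because errors are independent across components, Cov(Tᵢ,Tⱼ) = Cov(Xᵢ,Xⱼ); the off-diagonal part of the true-score variance is the same as above.
True-score variance = [0.3²·11.5²·0.73 + 0.9²·10.3²·0.88] + 11.5133 = 84.3098 + 11.5133 = 95.8231.
Reliability = 95.8231 / 109.349 = 0.8763.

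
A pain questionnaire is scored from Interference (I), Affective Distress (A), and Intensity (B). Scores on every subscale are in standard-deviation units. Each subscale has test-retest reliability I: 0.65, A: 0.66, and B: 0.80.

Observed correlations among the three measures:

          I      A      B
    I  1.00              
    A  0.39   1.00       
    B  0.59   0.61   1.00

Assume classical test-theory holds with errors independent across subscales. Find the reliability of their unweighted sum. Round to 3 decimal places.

0.856

Var(I+A+B) = 3 + 2·[0.39 + 0.59 + 0.61] = 3 + 3.18 = 6.18.
Under uncorrelated errors the observed covariances equal the true-score covariances, so only the own-variance terms attenuate.
True-score variance = [0.65 + 0.66 + 0.80] + 3.18 = 2.11 + 3.18 = 5.29.
Reliability = 5.29 / 6.18 = 0.856.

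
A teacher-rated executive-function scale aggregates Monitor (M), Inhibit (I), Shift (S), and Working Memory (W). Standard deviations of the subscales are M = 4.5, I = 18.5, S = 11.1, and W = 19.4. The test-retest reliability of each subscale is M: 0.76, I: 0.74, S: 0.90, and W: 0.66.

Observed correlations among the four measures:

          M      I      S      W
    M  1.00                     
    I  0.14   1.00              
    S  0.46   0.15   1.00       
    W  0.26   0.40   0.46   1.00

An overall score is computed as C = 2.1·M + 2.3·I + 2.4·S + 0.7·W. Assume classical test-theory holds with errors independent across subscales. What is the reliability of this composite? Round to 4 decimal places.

0.8558

Var(C) = 2.1²·4.5² + 2.3²·18.5² + 2.4²·11.1² + 0.7²·19.4² + 2·[4.83·4.5·18.5·0.14 + 5.04·4.5·11.1·0.46 + 1.47·4.5·19.4·0.26 + 5.52·18.5·11.1·0.15 + 1.61·18.5·19.4·0.40 + 1.68·11.1·19.4·0.46] = 2793.91 + 1546.08 = 4339.99.
Because errors are independent across components, Cov(Tᵢ,Tⱼ) = Cov(Xᵢ,Xⱼ); the off-diagonal part of the true-score variance is the same as above.
True-score variance = [2.1²·4.5²·0.76 + 2.3²·18.5²·0.74 + 2.4²·11.1²·0.90 + 0.7²·19.4²·0.66] + 1546.08 = 2168.08 + 1546.08 = 3714.16.
Reliability = 3714.16 / 4339.99 = 0.8558.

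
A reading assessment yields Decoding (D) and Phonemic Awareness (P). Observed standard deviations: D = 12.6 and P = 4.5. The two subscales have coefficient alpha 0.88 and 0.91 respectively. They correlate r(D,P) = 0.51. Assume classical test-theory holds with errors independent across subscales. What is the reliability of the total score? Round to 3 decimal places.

0.912

Var(D+P) = 12.6² + 4.5² + 2·[12.6·4.5·0.51] = 179.01 + 57.834 = 236.844.
Because errors are independent across components, Cov(Tᵢ,Tⱼ) = Cov(Xᵢ,Xⱼ); the off-diagonal part of the true-score variance is the same as above.
True-score variance = [12.6²·0.88 + 4.5²·0.91] + 57.834 = 158.136 + 57.834 = 215.97.
Reliability = 215.97 / 236.844 = 0.912.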